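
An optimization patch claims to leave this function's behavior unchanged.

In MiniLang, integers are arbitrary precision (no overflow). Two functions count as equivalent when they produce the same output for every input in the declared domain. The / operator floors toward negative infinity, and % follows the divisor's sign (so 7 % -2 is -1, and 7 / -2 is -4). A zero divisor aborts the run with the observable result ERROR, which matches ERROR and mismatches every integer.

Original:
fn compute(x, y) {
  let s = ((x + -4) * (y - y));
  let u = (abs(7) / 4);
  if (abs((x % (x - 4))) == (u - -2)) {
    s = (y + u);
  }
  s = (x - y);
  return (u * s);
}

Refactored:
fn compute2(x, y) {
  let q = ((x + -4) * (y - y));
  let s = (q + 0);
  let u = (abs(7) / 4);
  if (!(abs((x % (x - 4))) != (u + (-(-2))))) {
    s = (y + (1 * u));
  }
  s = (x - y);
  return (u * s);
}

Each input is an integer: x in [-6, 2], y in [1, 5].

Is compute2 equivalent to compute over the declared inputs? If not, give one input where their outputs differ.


Equivalent — the differences include statement counts differ; also constant usage differs; also local variable names differ; also comparison usage differs; also boolean connective usage differs; also arithmetic usage differs, yet no declared input distinguishes the two.
Tracing x=-1, y=5: compute: s=0, then u=1, then (abs((x % (x - 4))) == (u - -2)) is false, then s=-6, then returns -6 | compute2: q=0, then s=0, then u=1, then (!(abs((x % (x - 4))) != (u + (-(-2))))) is false, then s=-6, then returns -6 — matching result -6.
An exhaustive pass over the 45 declared inputs shows identical outputs.
verdict: equivalent


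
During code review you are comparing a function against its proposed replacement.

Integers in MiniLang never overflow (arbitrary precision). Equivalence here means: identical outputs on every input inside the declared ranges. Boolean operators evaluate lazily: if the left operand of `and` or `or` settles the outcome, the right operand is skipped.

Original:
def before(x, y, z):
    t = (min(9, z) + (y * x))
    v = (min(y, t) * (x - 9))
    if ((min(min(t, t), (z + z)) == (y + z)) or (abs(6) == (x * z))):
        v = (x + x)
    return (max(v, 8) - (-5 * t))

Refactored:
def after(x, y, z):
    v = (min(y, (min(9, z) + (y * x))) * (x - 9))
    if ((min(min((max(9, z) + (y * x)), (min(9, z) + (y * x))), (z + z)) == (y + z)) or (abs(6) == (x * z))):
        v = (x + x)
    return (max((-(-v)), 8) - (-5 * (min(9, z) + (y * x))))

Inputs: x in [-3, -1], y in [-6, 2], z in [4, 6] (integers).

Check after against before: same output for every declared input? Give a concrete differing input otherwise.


Equivalent. The suspicious edit (`min(9, z)` became `max(9, z)`) never changes the result for any input inside the declared domain.
Sweeping the whole domain (81 inputs) finds no disagreement.
One worked example (x=-2, y=1, z=6) — before: t := 4 | v := -11 | ((min(min(t, t), (z + z)) == (y + z)) or (abs(6) == (x * z))): false | result 28; after: v := -11 | ((min(min((max(9, z) + (y * x)), (min(9, z) + (y * x))), (z + z)) == (y + z)) or (abs(6) == (x * z))): false | result 28; agreement on 28.
verdict: equivalent


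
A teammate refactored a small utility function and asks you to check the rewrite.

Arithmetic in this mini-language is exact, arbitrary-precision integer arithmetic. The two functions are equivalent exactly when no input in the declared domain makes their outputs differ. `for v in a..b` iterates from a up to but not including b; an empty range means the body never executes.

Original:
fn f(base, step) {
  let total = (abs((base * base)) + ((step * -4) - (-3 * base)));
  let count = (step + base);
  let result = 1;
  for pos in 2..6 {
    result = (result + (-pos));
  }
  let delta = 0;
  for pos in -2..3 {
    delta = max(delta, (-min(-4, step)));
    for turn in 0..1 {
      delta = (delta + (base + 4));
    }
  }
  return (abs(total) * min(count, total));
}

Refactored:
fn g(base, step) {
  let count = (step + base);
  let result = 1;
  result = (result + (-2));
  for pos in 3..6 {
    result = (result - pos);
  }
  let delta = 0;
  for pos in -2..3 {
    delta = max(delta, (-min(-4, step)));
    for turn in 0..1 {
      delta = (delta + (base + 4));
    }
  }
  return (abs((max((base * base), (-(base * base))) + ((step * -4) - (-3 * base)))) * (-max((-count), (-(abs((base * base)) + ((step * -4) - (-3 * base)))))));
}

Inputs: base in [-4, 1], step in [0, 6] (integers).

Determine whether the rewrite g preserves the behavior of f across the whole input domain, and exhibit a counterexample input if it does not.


Side by side, the visible changes include: arithmetic usage differs, plus loop structure differs, plus constant usage differs, plus local variable names differ, plus min/max/abs usage differs.
One worked example (base=-4, step=0) — f: total = 4; count = -4; result = 1; [pos=2]; result = -1; [pos=3]; result = -4; [pos=4]; result = -8; [pos=5]; result = -13; delta = 0; [pos=-2]; delta = 4; [turn=0]; delta = 4; [pos=-1]; delta = 4; [turn=0]; delta = 4; [pos=0]; delta = 4; [turn=0]; delta = 4; [pos=1]; delta = 4; [turn=0]; delta = 4; [pos=2]; delta = 4; [turn=0]; delta = 4; return -16; g: count = -4; result = 1; result = -1; [pos=3]; result = -4; [pos=4]; result = -8; [pos=5]; result = -13; delta = 0; [pos=-2]; delta = 4; [turn=0]; delta = 4; [pos=-1]; delta = 4; [turn=0]; delta = 4; [pos=0]; delta = 4; [turn=0]; delta = 4; [pos=1]; delta = 4; [turn=0]; delta = 4; [pos=2]; delta = 4; [turn=0]; delta = 4; return -16; agreement on -16.
Checked all 42 inputs in the declared domain: the outputs agree on every one.
verdict: equivalent


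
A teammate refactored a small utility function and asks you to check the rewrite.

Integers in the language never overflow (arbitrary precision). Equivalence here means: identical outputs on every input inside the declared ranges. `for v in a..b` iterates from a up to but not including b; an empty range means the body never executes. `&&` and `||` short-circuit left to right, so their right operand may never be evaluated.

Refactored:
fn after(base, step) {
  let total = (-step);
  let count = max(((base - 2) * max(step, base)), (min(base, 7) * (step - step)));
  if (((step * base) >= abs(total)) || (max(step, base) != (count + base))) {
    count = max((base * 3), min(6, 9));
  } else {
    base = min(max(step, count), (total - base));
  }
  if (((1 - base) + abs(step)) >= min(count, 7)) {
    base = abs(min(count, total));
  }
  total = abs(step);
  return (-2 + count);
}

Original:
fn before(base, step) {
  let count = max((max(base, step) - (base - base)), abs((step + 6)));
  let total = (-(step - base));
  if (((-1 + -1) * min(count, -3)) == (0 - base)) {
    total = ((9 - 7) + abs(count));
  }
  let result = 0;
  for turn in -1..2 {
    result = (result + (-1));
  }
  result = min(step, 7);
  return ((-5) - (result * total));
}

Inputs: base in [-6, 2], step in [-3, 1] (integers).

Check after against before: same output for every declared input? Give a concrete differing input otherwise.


There is a counterexample at base=-6, step=-3: 10 on one side, 4 on the other.
before: count = 3; total = -3; (((-1 + -1) * min(count, -3)) == (0 - base)) -> true; total = 5; result = 0; [turn=-1]; result = -1; [turn=0]; result = -2; [turn=1]; result = -3; result = -3; return 10
after: total = 3; count = 24; (((step * base) >= abs(total)) || (max(step, base) != (count + base))) -> true; count = 6; (((1 - base) + abs(step)) >= min(count, 7)) -> true; base = 3; total = 3; return 4
verdict: not equivalent; witness: base=-6, step=-3


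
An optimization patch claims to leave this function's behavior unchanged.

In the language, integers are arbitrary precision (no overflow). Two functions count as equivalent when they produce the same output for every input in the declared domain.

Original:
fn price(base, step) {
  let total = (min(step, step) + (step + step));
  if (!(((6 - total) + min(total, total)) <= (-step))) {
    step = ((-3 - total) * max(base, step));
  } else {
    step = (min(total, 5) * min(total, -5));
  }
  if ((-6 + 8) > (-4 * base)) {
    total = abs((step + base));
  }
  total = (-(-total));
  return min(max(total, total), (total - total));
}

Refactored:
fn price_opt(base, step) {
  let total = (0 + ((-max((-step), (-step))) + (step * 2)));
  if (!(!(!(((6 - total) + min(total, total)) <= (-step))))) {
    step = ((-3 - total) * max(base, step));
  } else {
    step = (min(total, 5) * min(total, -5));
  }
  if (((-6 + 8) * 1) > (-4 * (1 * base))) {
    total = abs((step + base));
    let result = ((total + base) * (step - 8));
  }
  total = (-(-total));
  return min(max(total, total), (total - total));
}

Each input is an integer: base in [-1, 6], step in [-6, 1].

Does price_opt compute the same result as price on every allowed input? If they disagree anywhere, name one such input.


Reading the diff, among the changes: local variable names differ; also statement counts differ; also arithmetic usage differs; also boolean connective usage differs; also min/max/abs usage differs; also constant usage differs.
As a probe, take base=3, step=-5: price runs total becomes -15; next (!(((6 - total) + min(total, total)) <= (-step))) evaluates to true; next step becomes 36; next ((-6 + 8) > (-4 * base)) evaluates to true; next total becomes 39; next total becomes 39; next final value 0; price_opt runs total becomes -15; next (!(!(!(((6 - total) + min(total, total)) <= (-step))))) evaluates to true; next step becomes 36; next (((-6 + 8) * 1) > (-4 * (1 * base))) evaluates to true; next total becomes 39; next result becomes 1176; next total becomes 39; next final value 0; both end at 0.
Checked all 64 inputs in the declared domain: the outputs agree on every one.
verdict: equivalent


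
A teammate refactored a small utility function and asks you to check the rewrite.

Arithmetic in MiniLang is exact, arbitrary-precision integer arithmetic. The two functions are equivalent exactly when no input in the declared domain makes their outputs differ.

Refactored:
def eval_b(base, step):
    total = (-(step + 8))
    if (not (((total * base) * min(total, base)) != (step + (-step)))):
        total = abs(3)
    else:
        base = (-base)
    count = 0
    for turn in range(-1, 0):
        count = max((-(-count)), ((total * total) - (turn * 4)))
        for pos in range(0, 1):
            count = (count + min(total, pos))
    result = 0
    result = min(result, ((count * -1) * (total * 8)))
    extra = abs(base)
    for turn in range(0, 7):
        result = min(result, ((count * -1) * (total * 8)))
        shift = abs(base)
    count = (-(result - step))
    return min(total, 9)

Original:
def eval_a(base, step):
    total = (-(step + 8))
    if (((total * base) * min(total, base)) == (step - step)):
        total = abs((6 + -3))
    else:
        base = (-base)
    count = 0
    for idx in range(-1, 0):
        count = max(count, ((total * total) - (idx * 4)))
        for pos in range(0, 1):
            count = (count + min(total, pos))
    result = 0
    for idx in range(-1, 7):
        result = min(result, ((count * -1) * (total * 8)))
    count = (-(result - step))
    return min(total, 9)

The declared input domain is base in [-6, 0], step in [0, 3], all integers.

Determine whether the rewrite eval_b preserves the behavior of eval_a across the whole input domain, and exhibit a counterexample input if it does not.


Comparing the listings, the differences include: local variable names differ, and statement counts differ, and loop structure differs, and min/max/abs usage differs, and comparison usage differs, and boolean connective usage differs, and constant usage differs, and arithmetic usage differs.
Tracing base=0, step=1: eval_a: total := -9 | (((total * base) * min(total, base)) == (step - step)): true | total := 3 | count := 0 | iter idx=-1: | count := 13 | iter pos=0: | count := 13 | result := 0 | iter idx=-1: | result := -312 | iter idx=0: | result := -312 | iter idx=1: | result := -312 | iter idx=2: | result := -312 | iter idx=3: | result := -312 | iter idx=4: | result := -312 | iter idx=5: | result := -312 | iter idx=6: | result := -312 | count := 313 | result 3 | eval_b: total := -9 | (not (((total * base) * min(total, base)) != (step + (-step)))): true | total := 3 | count := 0 | iter turn=-1: | count := 13 | iter pos=0: | count := 13 | result := 0 | result := -312 | extra := 0 | iter turn=0: | result := -312 | shift := 0 | iter turn=1: | result := -312 | shift := 0 | iter turn=2: | result := -312 | shift := 0 | iter turn=3: | result := -312 | shift := 0 | iter turn=4: | result := -312 | shift := 0 | iter turn=5: | result := -312 | shift := 0 | iter turn=6: | result := -312 | shift := 0 | count := 313 | result 3 — matching result 3.
Across all 28 domain points the two functions coincide.
verdict: equivalent


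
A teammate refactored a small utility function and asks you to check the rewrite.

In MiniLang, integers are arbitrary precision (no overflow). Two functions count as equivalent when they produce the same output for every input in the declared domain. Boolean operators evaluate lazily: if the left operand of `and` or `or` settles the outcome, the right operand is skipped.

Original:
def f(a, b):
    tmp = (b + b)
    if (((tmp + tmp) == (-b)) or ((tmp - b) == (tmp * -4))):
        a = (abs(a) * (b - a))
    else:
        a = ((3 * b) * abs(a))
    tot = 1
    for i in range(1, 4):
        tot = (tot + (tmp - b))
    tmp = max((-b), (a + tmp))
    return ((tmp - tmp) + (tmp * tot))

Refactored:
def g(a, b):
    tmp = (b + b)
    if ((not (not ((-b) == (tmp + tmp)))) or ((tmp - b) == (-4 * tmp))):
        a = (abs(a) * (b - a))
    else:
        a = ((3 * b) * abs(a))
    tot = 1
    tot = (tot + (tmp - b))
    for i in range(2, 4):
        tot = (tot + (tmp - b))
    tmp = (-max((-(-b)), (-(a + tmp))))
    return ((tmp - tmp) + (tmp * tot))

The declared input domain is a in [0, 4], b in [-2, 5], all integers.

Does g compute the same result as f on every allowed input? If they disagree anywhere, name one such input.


a=0, b=-2 yields -10 from f but 20 from g.
verdict: not equivalent; witness: a=0, b=-2


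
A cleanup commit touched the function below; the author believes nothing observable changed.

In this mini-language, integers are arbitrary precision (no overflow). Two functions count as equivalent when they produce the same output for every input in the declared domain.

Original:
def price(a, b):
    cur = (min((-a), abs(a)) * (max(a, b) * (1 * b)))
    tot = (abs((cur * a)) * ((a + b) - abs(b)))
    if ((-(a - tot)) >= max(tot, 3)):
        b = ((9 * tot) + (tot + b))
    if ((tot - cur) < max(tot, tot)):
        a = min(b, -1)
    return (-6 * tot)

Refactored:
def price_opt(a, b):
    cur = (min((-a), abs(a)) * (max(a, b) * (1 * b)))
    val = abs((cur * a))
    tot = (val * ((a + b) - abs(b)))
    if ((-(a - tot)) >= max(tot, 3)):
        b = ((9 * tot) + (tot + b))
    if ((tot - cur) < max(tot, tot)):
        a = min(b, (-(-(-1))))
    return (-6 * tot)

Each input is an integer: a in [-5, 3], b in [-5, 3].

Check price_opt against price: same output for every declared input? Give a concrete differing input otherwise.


Behavior is preserved: although statement counts differ; also local variable names differ, the outputs never diverge.
Spot check at a=-3, b=1 — price: cur=3, then tot=-27, then ((-(a - tot)) >= max(tot, 3)) is false, then ((tot - cur) < max(tot, tot)) is true, then a=-1, then returns 162. price_opt: cur=3, then val=9, then tot=-27, then ((-(a - tot)) >= max(tot, 3)) is false, then ((tot - cur) < max(tot, tot)) is true, then a=-1, then returns 162. Both give 162.
Checked all 81 inputs in the declared domain: the outputs agree on every one.
verdict: equivalent


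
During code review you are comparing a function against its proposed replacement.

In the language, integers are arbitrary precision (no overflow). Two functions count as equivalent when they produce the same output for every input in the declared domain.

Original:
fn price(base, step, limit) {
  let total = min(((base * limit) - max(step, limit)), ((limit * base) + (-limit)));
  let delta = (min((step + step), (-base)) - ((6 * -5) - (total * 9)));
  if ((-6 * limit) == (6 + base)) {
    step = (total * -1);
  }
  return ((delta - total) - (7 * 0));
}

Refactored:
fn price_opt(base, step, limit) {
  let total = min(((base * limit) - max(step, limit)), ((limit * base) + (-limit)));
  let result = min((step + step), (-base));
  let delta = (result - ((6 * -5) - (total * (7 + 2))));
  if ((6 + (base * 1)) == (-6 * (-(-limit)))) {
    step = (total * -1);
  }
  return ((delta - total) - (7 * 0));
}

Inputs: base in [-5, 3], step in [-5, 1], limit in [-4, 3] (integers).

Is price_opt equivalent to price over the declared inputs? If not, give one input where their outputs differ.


Behavior is preserved: although arithmetic usage differs, plus statement counts differ, plus local variable names differ, plus constant usage differs, the outputs never diverge.
Spot check at base=-5, step=-4, limit=-2 — price: total becomes 12; next delta becomes 130; next ((-6 * limit) == (6 + base)) evaluates to false; next final value 118. price_opt: total becomes 12; next result becomes -8; next delta becomes 130; next ((6 + (base * 1)) == (-6 * (-(-limit)))) evaluates to false; next final value 118. Both give 118.
Across all 504 domain points the two functions coincide.
verdict: equivalent


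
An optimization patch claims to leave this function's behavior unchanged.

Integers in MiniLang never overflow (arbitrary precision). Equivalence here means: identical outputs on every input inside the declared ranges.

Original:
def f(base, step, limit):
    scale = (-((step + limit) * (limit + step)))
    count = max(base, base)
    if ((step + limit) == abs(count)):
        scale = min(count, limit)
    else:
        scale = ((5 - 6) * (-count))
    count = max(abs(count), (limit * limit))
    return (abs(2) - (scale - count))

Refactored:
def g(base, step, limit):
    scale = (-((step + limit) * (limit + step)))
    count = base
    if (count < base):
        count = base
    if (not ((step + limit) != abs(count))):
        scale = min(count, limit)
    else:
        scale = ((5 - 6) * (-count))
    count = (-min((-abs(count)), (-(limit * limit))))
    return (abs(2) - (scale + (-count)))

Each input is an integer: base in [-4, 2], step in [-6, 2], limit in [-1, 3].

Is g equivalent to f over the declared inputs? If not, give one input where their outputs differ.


This is a faithful refactor — boolean connective usage differs, branching structure differs, arithmetic usage differs, min/max/abs usage differs, comparison usage differs, statement counts differ, but the computed results match everywhere.
One worked example (base=-2, step=0, limit=3) — f: scale = -9; count = -2; ((step + limit) == abs(count)) -> false; scale = -2; count = 9; return 13; g: scale = -9; count = -2; (count < base) -> false; (not ((step + limit) != abs(count))) -> false; scale = -2; count = 9; return 13; agreement on 13.
Checked all 315 inputs in the declared domain: the outputs agree on every one.
verdict: equivalent


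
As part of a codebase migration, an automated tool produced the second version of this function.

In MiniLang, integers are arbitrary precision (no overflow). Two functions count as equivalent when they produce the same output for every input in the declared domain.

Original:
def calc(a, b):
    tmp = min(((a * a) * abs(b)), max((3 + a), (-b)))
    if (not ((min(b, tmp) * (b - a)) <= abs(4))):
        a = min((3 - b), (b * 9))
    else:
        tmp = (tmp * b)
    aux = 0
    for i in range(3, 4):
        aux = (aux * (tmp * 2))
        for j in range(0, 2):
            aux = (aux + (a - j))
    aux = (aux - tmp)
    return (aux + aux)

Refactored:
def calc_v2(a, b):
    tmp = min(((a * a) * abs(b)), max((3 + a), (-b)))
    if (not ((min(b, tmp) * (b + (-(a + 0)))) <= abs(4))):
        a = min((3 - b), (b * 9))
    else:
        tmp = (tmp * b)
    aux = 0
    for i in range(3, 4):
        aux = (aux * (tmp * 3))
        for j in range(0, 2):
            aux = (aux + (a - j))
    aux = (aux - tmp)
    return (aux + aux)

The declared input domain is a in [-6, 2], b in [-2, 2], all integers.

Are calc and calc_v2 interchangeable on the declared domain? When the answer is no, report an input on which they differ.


The one real change (`2` became `3`) has no effect anywhere in the declared ranges.
Tracing a=-6, b=1: calc: tmp=-1, then (not ((min(b, tmp) * (b - a)) <= abs(4))) is false, then tmp=-1, then aux=0, then (i=3), then aux=0, then (j=0), then aux=-6, then (j=1), then aux=-13, then aux=-12, then returns -24 | calc_v2: tmp=-1, then (not ((min(b, tmp) * (b + (-(a + 0)))) <= abs(4))) is false, then tmp=-1, then aux=0, then (i=3), then aux=0, then (j=0), then aux=-6, then (j=1), then aux=-13, then aux=-12, then returns -24 — matching result -24.
Across all 45 domain points the two functions coincide.
verdict: equivalent


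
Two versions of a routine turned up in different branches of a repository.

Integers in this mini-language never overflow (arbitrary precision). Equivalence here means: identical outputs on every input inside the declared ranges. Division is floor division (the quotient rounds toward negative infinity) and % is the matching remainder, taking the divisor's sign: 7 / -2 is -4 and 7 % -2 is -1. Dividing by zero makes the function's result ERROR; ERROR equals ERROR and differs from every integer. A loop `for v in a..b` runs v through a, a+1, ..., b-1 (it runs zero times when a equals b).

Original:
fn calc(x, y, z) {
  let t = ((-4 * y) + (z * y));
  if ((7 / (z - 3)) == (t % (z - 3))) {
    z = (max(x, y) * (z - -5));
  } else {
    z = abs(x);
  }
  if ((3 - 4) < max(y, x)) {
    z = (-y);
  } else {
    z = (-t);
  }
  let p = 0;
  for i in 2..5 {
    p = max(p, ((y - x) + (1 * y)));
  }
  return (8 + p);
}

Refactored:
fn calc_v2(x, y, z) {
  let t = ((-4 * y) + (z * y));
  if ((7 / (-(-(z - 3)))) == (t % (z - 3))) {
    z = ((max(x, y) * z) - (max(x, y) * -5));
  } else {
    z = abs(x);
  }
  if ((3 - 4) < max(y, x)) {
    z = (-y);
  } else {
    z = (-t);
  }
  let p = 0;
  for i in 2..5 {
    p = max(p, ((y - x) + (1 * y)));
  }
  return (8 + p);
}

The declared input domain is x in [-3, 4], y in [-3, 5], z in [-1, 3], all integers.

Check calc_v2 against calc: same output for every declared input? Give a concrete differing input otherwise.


Reading the diff, among the changes: arithmetic usage differs, plus min/max/abs usage differs.
One worked example (x=-3, y=-3, z=2) — calc: t := 6 | ((7 / (z - 3)) == (t % (z - 3))): false | z := 3 | ((3 - 4) < max(y, x)): false | z := -6 | p := 0 | iter i=2: | p := 0 | iter i=3: | p := 0 | iter i=4: | p := 0 | result 8; calc_v2: t := 6 | ((7 / (-(-(z - 3)))) == (t % (z - 3))): false | z := 3 | ((3 - 4) < max(y, x)): false | z := -6 | p := 0 | iter i=2: | p := 0 | iter i=3: | p := 0 | iter i=4: | p := 0 | result 8; agreement on 8.
Checked all 360 inputs in the declared domain: the outputs agree on every one.
verdict: equivalent


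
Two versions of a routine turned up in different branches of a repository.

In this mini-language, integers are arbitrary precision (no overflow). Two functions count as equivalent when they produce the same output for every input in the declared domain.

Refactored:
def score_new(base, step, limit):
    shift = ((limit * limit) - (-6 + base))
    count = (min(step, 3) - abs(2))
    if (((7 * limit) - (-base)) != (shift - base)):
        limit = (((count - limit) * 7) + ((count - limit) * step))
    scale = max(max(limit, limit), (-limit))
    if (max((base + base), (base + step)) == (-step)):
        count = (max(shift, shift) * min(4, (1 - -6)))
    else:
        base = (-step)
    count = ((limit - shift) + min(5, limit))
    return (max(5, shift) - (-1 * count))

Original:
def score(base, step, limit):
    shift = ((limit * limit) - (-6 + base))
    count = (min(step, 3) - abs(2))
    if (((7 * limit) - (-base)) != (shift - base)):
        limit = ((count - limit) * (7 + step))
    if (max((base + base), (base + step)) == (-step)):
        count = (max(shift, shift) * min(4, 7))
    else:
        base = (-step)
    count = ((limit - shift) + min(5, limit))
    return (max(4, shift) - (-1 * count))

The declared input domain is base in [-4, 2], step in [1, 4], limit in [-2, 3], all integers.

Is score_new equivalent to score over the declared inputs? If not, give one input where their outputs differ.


On input base=2, step=1, limit=0, score returns 0 while score_new returns 1.
verdict: not equivalent; witness: base=2, step=1, limit=0


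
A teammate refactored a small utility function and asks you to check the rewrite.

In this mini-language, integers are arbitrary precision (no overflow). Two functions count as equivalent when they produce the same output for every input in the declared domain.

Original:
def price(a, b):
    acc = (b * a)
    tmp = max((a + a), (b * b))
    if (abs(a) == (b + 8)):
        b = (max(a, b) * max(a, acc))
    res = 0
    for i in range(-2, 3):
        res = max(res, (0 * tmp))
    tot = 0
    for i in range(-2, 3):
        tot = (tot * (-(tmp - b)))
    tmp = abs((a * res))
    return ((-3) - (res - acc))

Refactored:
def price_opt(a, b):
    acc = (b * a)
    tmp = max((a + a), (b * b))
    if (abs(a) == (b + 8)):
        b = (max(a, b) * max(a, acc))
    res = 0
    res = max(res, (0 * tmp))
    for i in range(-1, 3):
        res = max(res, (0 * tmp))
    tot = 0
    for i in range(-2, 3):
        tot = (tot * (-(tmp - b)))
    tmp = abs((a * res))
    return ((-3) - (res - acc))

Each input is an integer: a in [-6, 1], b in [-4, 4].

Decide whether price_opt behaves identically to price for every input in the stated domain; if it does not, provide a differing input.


This is a faithful refactor — arithmetic usage differs; min/max/abs usage differs; statement counts differ; constant usage differs; loop structure differs, but the computed results match everywhere.
Spot check at a=-4, b=1 — price: acc = -4; tmp = 1; (abs(a) == (b + 8)) -> false; res = 0; [i=-2]; res = 0; [i=-1]; res = 0; [i=0]; res = 0; [i=1]; res = 0; [i=2]; res = 0; tot = 0; [i=-2]; tot = 0; [i=-1]; tot = 0; [i=0]; tot = 0; [i=1]; tot = 0; [i=2]; tot = 0; tmp = 0; return -7. price_opt: acc = -4; tmp = 1; (abs(a) == (b + 8)) -> false; res = 0; res = 0; [i=-1]; res = 0; [i=0]; res = 0; [i=1]; res = 0; [i=2]; res = 0; tot = 0; [i=-2]; tot = 0; [i=-1]; tot = 0; [i=0]; tot = 0; [i=1]; tot = 0; [i=2]; tot = 0; tmp = 0; return -7. Both give -7.
Every one of the 72 inputs gives matching results.
verdict: equivalent


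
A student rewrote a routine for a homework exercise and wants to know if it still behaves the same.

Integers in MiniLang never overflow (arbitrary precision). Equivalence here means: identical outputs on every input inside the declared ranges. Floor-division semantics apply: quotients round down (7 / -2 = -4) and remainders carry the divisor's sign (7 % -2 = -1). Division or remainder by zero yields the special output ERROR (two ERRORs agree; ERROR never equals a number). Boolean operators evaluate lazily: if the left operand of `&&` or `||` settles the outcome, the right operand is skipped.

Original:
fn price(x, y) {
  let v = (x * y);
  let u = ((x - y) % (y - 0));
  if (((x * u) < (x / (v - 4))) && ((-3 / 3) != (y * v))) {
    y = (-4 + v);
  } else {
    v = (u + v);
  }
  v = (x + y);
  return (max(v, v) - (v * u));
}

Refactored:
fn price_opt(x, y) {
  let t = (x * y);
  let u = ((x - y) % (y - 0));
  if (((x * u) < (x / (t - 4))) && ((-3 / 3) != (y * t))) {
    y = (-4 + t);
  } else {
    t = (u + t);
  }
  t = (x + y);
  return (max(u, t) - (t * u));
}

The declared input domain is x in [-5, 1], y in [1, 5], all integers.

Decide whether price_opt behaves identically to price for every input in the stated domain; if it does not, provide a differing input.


Not equivalent: x=-5, y=1 separates them (-4 vs 0).
price: v becomes -5; next u becomes 0; next (((x * u) < (x / (v - 4))) && ((-3 / 3) != (y * v))) evaluates to false; next v becomes -5; next v becomes -4; next final value -4
price_opt: t becomes -5; next u becomes 0; next (((x * u) < (x / (t - 4))) && ((-3 / 3) != (y * t))) evaluates to false; next t becomes -5; next t becomes -4; next final value 0
verdict: not equivalent; witness: x=-5, y=1


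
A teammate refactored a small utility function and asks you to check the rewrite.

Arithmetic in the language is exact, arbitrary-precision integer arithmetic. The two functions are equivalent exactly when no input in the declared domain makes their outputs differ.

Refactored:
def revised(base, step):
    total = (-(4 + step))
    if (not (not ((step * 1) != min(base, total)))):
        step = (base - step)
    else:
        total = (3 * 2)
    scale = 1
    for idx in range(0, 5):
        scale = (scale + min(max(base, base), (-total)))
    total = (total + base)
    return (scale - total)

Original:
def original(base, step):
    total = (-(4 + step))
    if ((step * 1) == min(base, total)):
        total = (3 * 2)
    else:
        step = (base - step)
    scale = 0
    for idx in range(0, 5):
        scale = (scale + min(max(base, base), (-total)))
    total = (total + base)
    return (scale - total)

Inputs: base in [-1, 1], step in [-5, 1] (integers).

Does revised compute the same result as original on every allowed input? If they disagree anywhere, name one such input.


On input base=-1, step=-5, original returns -5 while revised returns -4.
verdict: not equivalent; witness: base=-1, step=-5


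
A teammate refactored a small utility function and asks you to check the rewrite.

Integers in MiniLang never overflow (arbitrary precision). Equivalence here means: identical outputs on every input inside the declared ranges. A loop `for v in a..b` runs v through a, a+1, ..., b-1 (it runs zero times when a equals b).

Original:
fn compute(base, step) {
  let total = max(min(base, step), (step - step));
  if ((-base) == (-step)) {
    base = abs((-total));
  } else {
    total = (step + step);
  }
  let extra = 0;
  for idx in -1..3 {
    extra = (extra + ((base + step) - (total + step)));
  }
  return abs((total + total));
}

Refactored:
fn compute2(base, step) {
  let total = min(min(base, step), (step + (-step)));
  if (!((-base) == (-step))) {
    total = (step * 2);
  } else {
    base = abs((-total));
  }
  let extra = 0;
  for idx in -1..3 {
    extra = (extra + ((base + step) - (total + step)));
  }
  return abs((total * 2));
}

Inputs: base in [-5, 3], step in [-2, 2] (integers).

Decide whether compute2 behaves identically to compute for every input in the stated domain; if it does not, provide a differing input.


Consider the input base=-2, step=-2.
compute: total = 0; ((-base) == (-step)) -> true; base = 0; extra = 0; [idx=-1]; extra = 0; [idx=0]; extra = 0; [idx=1]; extra = 0; [idx=2]; extra = 0; return 0
compute2: total = -2; (!((-base) == (-step))) -> false; base = 2; extra = 0; [idx=-1]; extra = 4; [idx=0]; extra = 8; [idx=1]; extra = 12; [idx=2]; extra = 16; return 4
0 vs 4 — the two versions disagree here.
verdict: not equivalent; witness: base=-2, step=-2


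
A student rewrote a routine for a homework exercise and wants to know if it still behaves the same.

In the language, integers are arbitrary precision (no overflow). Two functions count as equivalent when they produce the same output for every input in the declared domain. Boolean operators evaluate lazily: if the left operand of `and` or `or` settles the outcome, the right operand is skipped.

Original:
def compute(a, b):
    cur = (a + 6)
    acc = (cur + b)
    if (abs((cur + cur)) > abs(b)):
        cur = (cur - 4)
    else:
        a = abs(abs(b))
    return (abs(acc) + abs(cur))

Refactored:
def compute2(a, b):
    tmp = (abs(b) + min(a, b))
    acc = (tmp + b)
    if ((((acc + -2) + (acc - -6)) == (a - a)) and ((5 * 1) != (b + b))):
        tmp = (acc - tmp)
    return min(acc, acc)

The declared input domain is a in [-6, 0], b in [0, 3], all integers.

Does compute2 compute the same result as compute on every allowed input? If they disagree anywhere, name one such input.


Input a=-6, b=0: 0 from compute versus -6 from compute2.
verdict: not equivalent; witness: a=-6, b=0


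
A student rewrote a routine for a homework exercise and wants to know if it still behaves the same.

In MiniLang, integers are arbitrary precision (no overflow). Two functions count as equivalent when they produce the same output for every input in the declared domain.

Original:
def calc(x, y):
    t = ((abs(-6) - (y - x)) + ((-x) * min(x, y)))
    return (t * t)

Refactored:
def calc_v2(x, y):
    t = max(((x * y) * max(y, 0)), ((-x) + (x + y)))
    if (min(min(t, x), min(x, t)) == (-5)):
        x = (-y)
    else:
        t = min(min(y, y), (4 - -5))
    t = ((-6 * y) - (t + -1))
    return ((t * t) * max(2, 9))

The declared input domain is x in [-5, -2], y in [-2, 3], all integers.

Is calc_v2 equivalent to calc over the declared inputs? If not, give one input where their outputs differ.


These are not equivalent — on x=-5, y=-2 the outputs split (484 vs 1521).
calc: t becomes -22; next final value 484
calc_v2: t becomes 0; next (min(min(t, x), min(x, t)) == (-5)) evaluates to true; next x becomes 2; next t becomes 13; next final value 1521
verdict: not equivalent; witness: x=-5, y=-2


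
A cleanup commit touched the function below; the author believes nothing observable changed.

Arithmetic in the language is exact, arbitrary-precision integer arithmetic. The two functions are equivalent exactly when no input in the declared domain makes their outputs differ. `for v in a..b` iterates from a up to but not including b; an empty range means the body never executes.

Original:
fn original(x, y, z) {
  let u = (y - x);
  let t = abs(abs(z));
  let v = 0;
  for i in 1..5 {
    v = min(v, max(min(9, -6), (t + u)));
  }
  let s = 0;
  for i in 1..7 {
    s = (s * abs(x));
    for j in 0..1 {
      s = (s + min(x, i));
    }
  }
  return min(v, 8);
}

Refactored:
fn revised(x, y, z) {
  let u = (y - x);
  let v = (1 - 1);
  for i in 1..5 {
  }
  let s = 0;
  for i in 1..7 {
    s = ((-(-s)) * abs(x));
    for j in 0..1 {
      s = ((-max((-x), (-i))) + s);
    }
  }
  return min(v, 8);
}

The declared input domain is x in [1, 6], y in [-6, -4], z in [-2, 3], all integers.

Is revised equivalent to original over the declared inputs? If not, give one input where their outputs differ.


Take x=1, y=-6, z=-2.
original: u becomes -7; next t becomes 2; next v becomes 0; next at i=1:; next v becomes -5; next at i=2:; next v becomes -5; next at i=3:; next v becomes -5; next at i=4:; next v becomes -5; next s becomes 0; next at i=1:; next s becomes 0; next at j=0:; next s becomes 1; next at i=2:; next s becomes 1; next at j=0:; next s becomes 2; next at i=3:; next s becomes 2; next at j=0:; next s becomes 3; next at i=4:; next s becomes 3; next at j=0:; next s becomes 4; next at i=5:; next s becomes 4; next at j=0:; next s becomes 5; next at i=6:; next s becomes 5; next at j=0:; next s becomes 6; next final value -5
revised: u becomes -7; next v becomes 0; next at i=1:; next at i=2:; next at i=3:; next at i=4:; next s becomes 0; next at i=1:; next s becomes 0; next at j=0:; next s becomes 1; next at i=2:; next s becomes 1; next at j=0:; next s becomes 2; next at i=3:; next s becomes 2; next at j=0:; next s becomes 3; next at i=4:; next s becomes 3; next at j=0:; next s becomes 4; next at i=5:; next s becomes 4; next at j=0:; next s becomes 5; next at i=6:; next s becomes 5; next at j=0:; next s becomes 6; next final value 0
-5 and 0 differ, so these are not the same function on this domain.
verdict: not equivalent; witness: x=1, y=-6, z=-2


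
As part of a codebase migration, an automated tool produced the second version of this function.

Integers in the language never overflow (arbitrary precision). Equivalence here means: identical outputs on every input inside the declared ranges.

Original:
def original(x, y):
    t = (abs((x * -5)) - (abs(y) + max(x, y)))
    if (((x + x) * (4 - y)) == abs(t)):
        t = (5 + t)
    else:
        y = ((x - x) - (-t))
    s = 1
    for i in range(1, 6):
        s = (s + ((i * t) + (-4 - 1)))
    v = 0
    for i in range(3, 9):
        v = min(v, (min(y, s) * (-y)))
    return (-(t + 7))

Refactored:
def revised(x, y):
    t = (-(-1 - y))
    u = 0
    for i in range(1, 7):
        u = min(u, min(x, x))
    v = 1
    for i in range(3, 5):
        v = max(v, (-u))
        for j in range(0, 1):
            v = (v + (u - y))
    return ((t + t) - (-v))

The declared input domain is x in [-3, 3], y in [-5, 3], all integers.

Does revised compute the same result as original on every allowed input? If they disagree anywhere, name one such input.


There is a counterexample at x=-3, y=-5: -20 on one side, -1 on the other.
original: t=13, then (((x + x) * (4 - y)) == abs(t)) is false, then y=13, then s=1, then (i=1), then s=9, then (i=2), then s=30, then (i=3), then s=64, then (i=4), then s=111, then (i=5), then s=171, then v=0, then (i=3), then v=-169, then (i=4), then v=-169, then (i=5), then v=-169, then (i=6), then v=-169, then (i=7), then v=-169, then (i=8), then v=-169, then returns -20
revised: t=-4, then u=0, then (i=1), then u=-3, then (i=2), then u=-3, then (i=3), then u=-3, then (i=4), then u=-3, then (i=5), then u=-3, then (i=6), then u=-3, then v=1, then (i=3), then v=3, then (j=0), then v=5, then (i=4), then v=5, then (j=0), then v=7, then returns -1
verdict: not equivalent; witness: x=-3, y=-5


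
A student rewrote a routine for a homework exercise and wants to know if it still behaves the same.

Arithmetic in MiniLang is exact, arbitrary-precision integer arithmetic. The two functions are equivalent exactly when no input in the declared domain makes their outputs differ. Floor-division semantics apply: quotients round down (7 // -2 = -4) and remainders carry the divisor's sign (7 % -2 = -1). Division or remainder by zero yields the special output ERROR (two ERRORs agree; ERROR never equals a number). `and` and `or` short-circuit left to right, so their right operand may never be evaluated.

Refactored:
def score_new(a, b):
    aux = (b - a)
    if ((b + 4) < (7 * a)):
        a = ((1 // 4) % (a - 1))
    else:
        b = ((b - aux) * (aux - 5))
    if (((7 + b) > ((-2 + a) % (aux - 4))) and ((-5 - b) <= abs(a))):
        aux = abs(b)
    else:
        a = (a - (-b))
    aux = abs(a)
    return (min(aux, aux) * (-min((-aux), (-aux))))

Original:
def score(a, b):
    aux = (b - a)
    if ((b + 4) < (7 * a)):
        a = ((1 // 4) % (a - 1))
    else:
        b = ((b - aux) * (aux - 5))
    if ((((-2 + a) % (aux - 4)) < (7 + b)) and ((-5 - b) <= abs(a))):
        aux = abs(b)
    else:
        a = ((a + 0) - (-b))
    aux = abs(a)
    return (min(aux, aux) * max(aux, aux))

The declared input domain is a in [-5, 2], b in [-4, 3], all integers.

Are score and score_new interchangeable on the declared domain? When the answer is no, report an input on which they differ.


Comparing the listings, the differences include: comparison usage differs, and arithmetic usage differs, and min/max/abs usage differs, and constant usage differs.
Tracing a=-5, b=1: score: aux becomes 6; next ((b + 4) < (7 * a)) evaluates to false; next b becomes -5; next ((((-2 + a) % (aux - 4)) < (7 + b)) and ((-5 - b) <= abs(a))) evaluates to true; next aux becomes 5; next aux becomes 5; next final value 25 | score_new: aux becomes 6; next ((b + 4) < (7 * a)) evaluates to false; next b becomes -5; next (((7 + b) > ((-2 + a) % (aux - 4))) and ((-5 - b) <= abs(a))) evaluates to true; next aux becomes 5; next aux becomes 5; next final value 25 — matching result 25.
Sweeping the whole domain (64 inputs) finds no disagreement.
verdict: equivalent


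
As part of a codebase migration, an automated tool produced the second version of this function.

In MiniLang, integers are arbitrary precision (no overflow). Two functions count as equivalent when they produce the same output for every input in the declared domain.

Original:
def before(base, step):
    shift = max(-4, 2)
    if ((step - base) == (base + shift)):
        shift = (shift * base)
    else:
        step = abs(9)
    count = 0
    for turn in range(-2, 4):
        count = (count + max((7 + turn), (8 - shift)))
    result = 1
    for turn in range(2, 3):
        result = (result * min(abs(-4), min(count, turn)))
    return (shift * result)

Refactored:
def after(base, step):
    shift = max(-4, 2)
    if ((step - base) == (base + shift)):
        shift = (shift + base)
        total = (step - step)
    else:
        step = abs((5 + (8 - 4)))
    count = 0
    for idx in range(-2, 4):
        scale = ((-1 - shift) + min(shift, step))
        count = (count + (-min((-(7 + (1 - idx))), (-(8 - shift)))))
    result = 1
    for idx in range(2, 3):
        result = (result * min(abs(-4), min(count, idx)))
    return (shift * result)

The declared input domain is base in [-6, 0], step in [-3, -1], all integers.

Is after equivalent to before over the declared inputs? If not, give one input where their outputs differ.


Consider the input base=-2, step=-2.
before: shift := 2 | ((step - base) == (base + shift)): true | shift := -4 | count := 0 | iter turn=-2: | count := 12 | iter turn=-1: | count := 24 | iter turn=0: | count := 36 | iter turn=1: | count := 48 | iter turn=2: | count := 60 | iter turn=3: | count := 72 | result := 1 | iter turn=2: | result := 2 | result -8
after: shift := 2 | ((step - base) == (base + shift)): true | shift := 0 | total := 0 | count := 0 | iter idx=-2: | scale := -3 | count := 10 | iter idx=-1: | scale := -3 | count := 19 | iter idx=0: | scale := -3 | count := 27 | iter idx=1: | scale := -3 | count := 35 | iter idx=2: | scale := -3 | count := 43 | iter idx=3: | scale := -3 | count := 51 | result := 1 | iter idx=2: | result := 2 | result 0
-8 against 0: the behavior changed.
verdict: not equivalent; witness: base=-2, step=-2
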